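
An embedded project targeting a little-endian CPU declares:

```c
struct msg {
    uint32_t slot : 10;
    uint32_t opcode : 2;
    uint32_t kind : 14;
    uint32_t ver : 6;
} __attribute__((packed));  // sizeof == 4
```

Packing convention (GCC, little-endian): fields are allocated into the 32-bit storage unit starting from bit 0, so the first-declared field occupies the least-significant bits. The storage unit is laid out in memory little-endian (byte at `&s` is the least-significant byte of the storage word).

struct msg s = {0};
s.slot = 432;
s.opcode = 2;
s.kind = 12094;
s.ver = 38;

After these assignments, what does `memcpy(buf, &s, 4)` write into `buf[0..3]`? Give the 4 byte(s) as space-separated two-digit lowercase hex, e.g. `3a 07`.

b0 e9 f3 9a

[0+:10] slot=432 & 0x3ff = 0x1b0; word=0x000001b0
[10+:2] opcode=2 & 0x3 = 0x2; word=0x000009b0
[12+:14] kind=12094 & 0x3fff = 0x2f3e; word=0x02f3e9b0
[26+:6] ver=38 & 0x3f = 0x26; word=0x9af3e9b0
word = 0x9af3e9b0 → little-endian bytes:
  [0]=0xb0  [1]=0xe9  [2]=0xf3  [3]=0x9a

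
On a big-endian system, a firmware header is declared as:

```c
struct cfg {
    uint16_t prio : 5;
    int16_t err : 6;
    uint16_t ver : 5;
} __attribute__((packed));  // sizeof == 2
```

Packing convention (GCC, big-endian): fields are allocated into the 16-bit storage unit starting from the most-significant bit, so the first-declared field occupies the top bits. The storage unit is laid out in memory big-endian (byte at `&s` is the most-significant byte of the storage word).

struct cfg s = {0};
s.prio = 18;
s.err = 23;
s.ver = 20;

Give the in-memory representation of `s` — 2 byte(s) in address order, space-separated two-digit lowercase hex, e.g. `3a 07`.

prio:5 = 18 → 0x12 << 11 → word 0x9000
err:6 = 23 → 0x17 << 5 → word 0x92e0
ver:5 = 20 → 0x14 << 0 → word 0x92f4
word = 0x92f4 → big-endian bytes:
  [0]=0x92  [1]=0xf4

92 f4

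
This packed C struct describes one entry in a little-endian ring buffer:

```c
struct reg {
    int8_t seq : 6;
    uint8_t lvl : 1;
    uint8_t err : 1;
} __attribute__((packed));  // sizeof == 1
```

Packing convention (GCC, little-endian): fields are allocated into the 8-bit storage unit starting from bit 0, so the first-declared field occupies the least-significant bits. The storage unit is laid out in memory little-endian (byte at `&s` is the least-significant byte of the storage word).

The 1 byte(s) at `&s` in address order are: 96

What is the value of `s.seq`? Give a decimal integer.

22

[0]=0x96 (little-endian) → word 0x96
seq [0+:6] = (word>>0) & 0x3f = 22  ←
lvl [6+:1] = (word>>6) & 0x1 = 0
err [7+:1] = (word>>7) & 0x1 = 1
seq signed 6b, MSB=0: value = 22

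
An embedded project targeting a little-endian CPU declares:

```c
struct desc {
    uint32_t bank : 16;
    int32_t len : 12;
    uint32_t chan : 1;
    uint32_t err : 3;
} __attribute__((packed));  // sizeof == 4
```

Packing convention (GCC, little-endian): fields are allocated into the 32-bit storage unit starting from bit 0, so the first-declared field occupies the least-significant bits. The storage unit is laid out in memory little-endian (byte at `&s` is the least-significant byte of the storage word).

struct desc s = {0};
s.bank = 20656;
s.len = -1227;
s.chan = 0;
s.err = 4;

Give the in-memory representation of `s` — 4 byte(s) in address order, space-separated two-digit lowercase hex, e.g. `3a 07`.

bank:16 = 20656 → 0x50b0 << 0 → word 0x000050b0
len:12 = -1227 → 0xb35 << 16 → word 0x0b3550b0
chan:1 = 0 → 0x0 << 28 → word 0x0b3550b0
err:3 = 4 → 0x4 << 29 → word 0x8b3550b0
word = 0x8b3550b0 → little-endian bytes:
  [0]=0xb0  [1]=0x50  [2]=0x35  [3]=0x8b

b0 50 35 8b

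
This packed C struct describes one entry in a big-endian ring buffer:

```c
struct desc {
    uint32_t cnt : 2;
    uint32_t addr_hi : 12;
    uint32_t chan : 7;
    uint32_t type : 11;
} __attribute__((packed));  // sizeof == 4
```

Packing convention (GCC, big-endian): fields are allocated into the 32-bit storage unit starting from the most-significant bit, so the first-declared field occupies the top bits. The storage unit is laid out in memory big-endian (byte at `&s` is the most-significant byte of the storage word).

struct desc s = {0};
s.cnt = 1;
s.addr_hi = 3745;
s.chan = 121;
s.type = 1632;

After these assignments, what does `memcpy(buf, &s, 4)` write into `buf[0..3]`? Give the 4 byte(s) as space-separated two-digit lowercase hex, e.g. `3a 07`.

7a 87 ce 60

[30+:2] cnt=1 & 0x3 = 0x1; word=0x40000000
[18+:12] addr_hi=3745 & 0xfff = 0xea1; word=0x7a840000
[11+:7] chan=121 & 0x7f = 0x79; word=0x7a87c800
[0+:11] type=1632 & 0x7ff = 0x660; word=0x7a87ce60
word = 0x7a87ce60 → big-endian bytes:
  [0]=0x7a  [1]=0x87  [2]=0xce  [3]=0x60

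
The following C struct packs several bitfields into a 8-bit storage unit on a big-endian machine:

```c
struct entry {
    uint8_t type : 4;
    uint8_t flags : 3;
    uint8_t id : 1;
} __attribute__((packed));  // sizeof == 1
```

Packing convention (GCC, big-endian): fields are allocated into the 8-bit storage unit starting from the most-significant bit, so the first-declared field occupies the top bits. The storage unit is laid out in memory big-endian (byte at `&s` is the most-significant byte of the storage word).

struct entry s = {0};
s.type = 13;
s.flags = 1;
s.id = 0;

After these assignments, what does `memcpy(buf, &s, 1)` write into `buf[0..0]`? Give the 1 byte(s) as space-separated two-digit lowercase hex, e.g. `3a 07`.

d2

[4+:4] type=13 & 0xf = 0xd; word=0xd0
[1+:3] flags=1 & 0x7 = 0x1; word=0xd2
[0+:1] id=0 & 0x1 = 0x0; word=0xd2
word = 0xd2 → big-endian bytes:
  [0]=0xd2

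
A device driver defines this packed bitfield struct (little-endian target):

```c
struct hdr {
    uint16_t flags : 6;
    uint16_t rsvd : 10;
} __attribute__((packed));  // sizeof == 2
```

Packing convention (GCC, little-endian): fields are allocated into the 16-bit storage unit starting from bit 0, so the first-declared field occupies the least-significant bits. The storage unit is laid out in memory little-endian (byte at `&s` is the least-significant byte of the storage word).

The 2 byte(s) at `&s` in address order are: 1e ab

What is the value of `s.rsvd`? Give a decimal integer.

[0]=0x1e [1]=0xab (little-endian) → word 0xab1e
flags [0+:6] = (word>>0) & 0x3f = 30
rsvd [6+:10] = (word>>6) & 0x3ff = 684  ←

684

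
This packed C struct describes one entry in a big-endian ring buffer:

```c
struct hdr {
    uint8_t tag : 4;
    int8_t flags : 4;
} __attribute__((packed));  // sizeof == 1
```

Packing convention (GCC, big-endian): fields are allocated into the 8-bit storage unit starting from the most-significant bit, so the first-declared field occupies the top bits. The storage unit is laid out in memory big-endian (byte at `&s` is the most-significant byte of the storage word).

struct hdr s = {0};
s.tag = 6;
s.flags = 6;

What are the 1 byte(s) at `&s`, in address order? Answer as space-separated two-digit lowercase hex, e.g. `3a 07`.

[4+:4] tag=6 & 0xf = 0x6; word=0x60
[0+:4] flags=6 & 0xf = 0x6; word=0x66
word = 0x66 → big-endian bytes:
  [0]=0x66

66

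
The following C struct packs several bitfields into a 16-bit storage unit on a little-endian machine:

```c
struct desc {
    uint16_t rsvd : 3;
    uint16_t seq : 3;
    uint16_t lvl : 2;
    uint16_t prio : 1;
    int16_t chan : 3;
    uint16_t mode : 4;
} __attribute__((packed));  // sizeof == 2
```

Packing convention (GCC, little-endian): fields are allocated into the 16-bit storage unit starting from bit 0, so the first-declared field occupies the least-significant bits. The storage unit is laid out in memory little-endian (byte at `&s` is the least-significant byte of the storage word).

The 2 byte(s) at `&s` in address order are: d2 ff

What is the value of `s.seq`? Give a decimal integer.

[0]=0xd2 [1]=0xff (little-endian) → word 0xffd2
rsvd [0+:3] = (word>>0) & 0x7 = 2
seq [3+:3] = (word>>3) & 0x7 = 2  ←
lvl [6+:2] = (word>>6) & 0x3 = 3
prio [8+:1] = (word>>8) & 0x1 = 1
chan [9+:3] = (word>>9) & 0x7 = 7
mode [12+:4] = (word>>12) & 0xf = 15

2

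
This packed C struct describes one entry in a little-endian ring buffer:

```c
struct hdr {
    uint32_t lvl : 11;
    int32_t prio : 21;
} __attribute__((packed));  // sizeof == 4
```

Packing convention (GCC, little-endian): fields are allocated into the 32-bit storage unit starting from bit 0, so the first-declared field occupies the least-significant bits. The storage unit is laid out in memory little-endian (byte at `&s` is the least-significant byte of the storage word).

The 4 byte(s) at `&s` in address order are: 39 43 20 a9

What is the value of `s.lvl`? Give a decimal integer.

[0]=0x39 [1]=0x43 [2]=0x20 [3]=0xa9 (little-endian) → word 0xa9204339
lvl [0+:11] = (word>>0) & 0x7ff = 825  ←
prio [11+:21] = (word>>11) & 0x1fffff = 1385480

825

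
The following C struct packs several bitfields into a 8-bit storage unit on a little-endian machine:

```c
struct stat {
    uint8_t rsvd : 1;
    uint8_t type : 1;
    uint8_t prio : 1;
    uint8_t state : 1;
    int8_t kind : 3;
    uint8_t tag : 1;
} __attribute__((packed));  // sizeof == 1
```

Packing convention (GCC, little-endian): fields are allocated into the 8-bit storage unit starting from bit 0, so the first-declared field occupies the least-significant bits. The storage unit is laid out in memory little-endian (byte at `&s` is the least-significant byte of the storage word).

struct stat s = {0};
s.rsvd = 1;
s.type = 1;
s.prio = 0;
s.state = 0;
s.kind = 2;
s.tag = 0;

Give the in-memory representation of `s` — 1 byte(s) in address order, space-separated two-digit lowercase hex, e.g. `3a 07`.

[0+:1] rsvd=1 & 0x1 = 0x1; word=0x01
[1+:1] type=1 & 0x1 = 0x1; word=0x03
[2+:1] prio=0 & 0x1 = 0x0; word=0x03
[3+:1] state=0 & 0x1 = 0x0; word=0x03
[4+:3] kind=2 & 0x7 = 0x2; word=0x23
[7+:1] tag=0 & 0x1 = 0x0; word=0x23
word = 0x23 → little-endian bytes:
  [0]=0x23

23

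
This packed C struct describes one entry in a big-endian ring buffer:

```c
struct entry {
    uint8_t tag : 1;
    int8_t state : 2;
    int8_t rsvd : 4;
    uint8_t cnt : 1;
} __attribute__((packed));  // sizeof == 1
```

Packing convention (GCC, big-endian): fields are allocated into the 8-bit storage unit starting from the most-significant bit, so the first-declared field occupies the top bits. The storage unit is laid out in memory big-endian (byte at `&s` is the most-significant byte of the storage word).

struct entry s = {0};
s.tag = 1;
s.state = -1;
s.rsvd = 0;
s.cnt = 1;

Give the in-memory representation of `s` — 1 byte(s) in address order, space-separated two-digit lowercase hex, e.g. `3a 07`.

e1

[7+:1] tag=1 & 0x1 = 0x1; word=0x80
[5+:2] state=-1 & 0x3 = 0x3; word=0xe0
[1+:4] rsvd=0 & 0xf = 0x0; word=0xe0
[0+:1] cnt=1 & 0x1 = 0x1; word=0xe1
word = 0xe1 → big-endian bytes:
  [0]=0xe1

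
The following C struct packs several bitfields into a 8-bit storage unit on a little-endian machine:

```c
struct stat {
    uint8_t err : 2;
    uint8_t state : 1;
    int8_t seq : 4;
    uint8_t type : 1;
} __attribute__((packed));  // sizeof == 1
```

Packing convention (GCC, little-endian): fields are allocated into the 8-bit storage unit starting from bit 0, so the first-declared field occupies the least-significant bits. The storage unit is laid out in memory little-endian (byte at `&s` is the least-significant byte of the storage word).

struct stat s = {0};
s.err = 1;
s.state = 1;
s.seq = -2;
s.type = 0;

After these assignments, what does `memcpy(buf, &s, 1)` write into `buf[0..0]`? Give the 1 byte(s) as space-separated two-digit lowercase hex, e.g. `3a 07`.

75

[0+:2] err=1 & 0x3 = 0x1; word=0x01
[2+:1] state=1 & 0x1 = 0x1; word=0x05
[3+:4] seq=-2 & 0xf = 0xe; word=0x75
[7+:1] type=0 & 0x1 = 0x0; word=0x75
word = 0x75 → little-endian bytes:
  [0]=0x75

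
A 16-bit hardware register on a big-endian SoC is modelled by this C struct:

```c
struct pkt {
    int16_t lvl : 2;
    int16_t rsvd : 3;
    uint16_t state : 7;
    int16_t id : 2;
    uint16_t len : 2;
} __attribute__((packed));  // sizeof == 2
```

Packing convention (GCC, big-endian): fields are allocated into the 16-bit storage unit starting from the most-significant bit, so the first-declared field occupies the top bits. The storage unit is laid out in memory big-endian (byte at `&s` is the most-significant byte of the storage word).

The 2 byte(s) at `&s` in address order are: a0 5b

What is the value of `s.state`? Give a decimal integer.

[0]=0xa0 [1]=0x5b (big-endian) → word 0xa05b
lvl [14+:2] = (word>>14) & 0x3 = 2
rsvd [11+:3] = (word>>11) & 0x7 = 4
state [4+:7] = (word>>4) & 0x7f = 5  ←
id [2+:2] = (word>>2) & 0x3 = 2
len [0+:2] = (word>>0) & 0x3 = 3

5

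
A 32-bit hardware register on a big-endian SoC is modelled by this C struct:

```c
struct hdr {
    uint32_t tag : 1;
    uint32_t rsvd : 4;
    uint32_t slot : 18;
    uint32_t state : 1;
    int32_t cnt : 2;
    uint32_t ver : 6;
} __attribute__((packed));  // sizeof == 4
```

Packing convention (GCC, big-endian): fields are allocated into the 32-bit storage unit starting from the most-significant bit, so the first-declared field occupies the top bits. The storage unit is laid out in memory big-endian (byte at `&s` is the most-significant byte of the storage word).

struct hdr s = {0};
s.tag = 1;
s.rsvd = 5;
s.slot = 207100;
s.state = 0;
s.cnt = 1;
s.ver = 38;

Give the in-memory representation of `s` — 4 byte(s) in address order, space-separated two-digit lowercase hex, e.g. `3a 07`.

ae 51 f8 66

tag (1b) val=1 bits=0x1 at bit 31: 0x80000000
rsvd (4b) val=5 bits=0x5 at bit 27: 0xa8000000
slot (18b) val=207100 bits=0x328fc at bit 9: 0xae51f800
state (1b) val=0 bits=0x0 at bit 8: 0xae51f800
cnt (2b) val=1 bits=0x1 at bit 6: 0xae51f840
ver (6b) val=38 bits=0x26 at bit 0: 0xae51f866
word = 0xae51f866 → big-endian bytes:
  [0]=0xae  [1]=0x51  [2]=0xf8  [3]=0x66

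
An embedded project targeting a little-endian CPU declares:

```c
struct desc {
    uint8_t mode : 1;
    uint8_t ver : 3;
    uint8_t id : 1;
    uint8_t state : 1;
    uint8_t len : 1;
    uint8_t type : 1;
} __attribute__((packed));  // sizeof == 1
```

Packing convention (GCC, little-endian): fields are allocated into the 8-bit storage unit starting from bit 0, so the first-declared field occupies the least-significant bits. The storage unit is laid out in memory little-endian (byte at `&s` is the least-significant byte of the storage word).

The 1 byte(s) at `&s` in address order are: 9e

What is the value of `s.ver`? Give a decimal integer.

[0]=0x9e (little-endian) → word 0x9e
mode [0+:1] = (word>>0) & 0x1 = 0
ver [1+:3] = (word>>1) & 0x7 = 7  ←
id [4+:1] = (word>>4) & 0x1 = 1
state [5+:1] = (word>>5) & 0x1 = 0
len [6+:1] = (word>>6) & 0x1 = 0
type [7+:1] = (word>>7) & 0x1 = 1

7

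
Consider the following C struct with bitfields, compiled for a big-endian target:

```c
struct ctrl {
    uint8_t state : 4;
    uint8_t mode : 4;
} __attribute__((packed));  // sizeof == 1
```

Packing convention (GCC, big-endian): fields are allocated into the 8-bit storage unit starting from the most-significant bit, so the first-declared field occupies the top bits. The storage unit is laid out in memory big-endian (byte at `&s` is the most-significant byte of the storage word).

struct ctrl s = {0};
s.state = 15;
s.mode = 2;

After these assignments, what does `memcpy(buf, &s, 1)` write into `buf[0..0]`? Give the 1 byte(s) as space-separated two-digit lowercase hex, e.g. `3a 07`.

f2

[4+:4] state=15 & 0xf = 0xf; word=0xf0
[0+:4] mode=2 & 0xf = 0x2; word=0xf2
word = 0xf2 → big-endian bytes:
  [0]=0xf2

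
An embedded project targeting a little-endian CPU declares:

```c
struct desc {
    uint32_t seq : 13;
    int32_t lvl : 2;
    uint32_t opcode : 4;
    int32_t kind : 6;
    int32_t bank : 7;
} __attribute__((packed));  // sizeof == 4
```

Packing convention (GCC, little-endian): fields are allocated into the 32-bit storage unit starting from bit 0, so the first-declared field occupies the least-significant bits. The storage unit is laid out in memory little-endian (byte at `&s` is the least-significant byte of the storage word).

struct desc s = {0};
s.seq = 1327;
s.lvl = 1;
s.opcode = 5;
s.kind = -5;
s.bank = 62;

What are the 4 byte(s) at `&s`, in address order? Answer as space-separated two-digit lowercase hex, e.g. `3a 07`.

2f a5 da 7d

[0+:13] seq=1327 & 0x1fff = 0x52f; word=0x0000052f
[13+:2] lvl=1 & 0x3 = 0x1; word=0x0000252f
[15+:4] opcode=5 & 0xf = 0x5; word=0x0002a52f
[19+:6] kind=-5 & 0x3f = 0x3b; word=0x01daa52f
[25+:7] bank=62 & 0x7f = 0x3e; word=0x7ddaa52f
word = 0x7ddaa52f → little-endian bytes:
  [0]=0x2f  [1]=0xa5  [2]=0xda  [3]=0x7d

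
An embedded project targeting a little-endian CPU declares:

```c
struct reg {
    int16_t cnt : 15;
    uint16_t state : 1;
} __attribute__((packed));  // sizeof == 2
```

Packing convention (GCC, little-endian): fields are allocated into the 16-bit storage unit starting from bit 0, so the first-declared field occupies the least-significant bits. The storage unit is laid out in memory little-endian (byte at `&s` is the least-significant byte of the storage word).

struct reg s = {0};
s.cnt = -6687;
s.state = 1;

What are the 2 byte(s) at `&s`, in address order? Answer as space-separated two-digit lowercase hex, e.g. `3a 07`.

cnt (15b) val=-6687 bits=0x65e1 at bit 0: 0x65e1
state (1b) val=1 bits=0x1 at bit 15: 0xe5e1
word = 0xe5e1 → little-endian bytes:
  [0]=0xe1  [1]=0xe5

e1 e5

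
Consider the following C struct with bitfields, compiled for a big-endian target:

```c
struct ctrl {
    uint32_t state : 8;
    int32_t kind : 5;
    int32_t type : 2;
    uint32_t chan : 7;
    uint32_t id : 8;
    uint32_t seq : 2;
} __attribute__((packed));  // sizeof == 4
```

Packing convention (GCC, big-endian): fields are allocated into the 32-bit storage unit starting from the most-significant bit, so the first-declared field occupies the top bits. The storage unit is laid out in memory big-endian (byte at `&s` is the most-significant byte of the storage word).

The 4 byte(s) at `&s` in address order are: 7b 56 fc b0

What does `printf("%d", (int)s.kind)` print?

[0]=0x7b [1]=0x56 [2]=0xfc [3]=0xb0 (big-endian) → word 0x7b56fcb0
state [24+:8] = (word>>24) & 0xff = 123
kind [19+:5] = (word>>19) & 0x1f = 10  ←
type [17+:2] = (word>>17) & 0x3 = 3
chan [10+:7] = (word>>10) & 0x7f = 63
id [2+:8] = (word>>2) & 0xff = 44
seq [0+:2] = (word>>0) & 0x3 = 0
kind signed 5b, MSB=0: value = 10

10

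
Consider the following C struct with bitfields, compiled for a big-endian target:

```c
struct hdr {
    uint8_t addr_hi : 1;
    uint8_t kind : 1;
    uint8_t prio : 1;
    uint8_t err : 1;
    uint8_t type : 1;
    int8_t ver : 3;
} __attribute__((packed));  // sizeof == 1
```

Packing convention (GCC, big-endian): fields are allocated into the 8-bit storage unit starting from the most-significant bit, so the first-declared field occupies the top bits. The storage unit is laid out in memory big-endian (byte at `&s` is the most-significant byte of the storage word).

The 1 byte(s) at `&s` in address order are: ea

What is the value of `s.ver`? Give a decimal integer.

[0]=0xea (big-endian) → word 0xea
addr_hi [7+:1] = (word>>7) & 0x1 = 1
kind [6+:1] = (word>>6) & 0x1 = 1
prio [5+:1] = (word>>5) & 0x1 = 1
err [4+:1] = (word>>4) & 0x1 = 0
type [3+:1] = (word>>3) & 0x1 = 1
ver [0+:3] = (word>>0) & 0x7 = 2  ←
ver signed 3b, MSB=0: value = 2

2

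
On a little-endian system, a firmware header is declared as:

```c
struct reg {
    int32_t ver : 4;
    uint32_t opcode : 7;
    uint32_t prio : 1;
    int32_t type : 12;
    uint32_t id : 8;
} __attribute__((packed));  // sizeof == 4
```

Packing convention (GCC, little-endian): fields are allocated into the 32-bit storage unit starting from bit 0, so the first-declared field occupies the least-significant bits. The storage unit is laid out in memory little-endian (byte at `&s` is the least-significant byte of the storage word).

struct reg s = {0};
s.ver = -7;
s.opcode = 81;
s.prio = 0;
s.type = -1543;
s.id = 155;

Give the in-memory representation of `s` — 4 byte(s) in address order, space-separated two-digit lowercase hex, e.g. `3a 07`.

19 95 9f 9b

[0+:4] ver=-7 & 0xf = 0x9; word=0x00000009
[4+:7] opcode=81 & 0x7f = 0x51; word=0x00000519
[11+:1] prio=0 & 0x1 = 0x0; word=0x00000519
[12+:12] type=-1543 & 0xfff = 0x9f9; word=0x009f9519
[24+:8] id=155 & 0xff = 0x9b; word=0x9b9f9519
word = 0x9b9f9519 → little-endian bytes:
  [0]=0x19  [1]=0x95  [2]=0x9f  [3]=0x9b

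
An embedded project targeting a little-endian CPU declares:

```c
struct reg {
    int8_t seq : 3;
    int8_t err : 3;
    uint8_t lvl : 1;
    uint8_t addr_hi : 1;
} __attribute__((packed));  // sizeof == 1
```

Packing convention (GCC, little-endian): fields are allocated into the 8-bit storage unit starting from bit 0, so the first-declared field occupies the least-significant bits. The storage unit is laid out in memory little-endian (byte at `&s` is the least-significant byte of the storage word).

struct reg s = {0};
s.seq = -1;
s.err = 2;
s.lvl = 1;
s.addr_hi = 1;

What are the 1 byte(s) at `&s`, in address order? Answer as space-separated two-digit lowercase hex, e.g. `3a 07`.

seq:3 = -1 → 0x7 << 0 → word 0x07
err:3 = 2 → 0x2 << 3 → word 0x17
lvl:1 = 1 → 0x1 << 6 → word 0x57
addr_hi:1 = 1 → 0x1 << 7 → word 0xd7
word = 0xd7 → little-endian bytes:
  [0]=0xd7

d7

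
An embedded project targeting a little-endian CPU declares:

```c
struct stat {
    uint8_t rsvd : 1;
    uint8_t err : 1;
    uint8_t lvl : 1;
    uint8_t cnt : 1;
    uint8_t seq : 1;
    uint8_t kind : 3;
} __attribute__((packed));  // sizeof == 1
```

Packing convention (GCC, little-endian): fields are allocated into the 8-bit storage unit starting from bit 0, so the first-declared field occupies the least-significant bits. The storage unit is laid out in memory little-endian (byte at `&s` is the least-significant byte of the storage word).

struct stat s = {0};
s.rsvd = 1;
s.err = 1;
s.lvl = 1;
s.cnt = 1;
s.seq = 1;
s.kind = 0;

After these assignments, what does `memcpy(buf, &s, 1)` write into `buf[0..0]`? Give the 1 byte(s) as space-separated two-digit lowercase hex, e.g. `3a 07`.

1f

rsvd (1b) val=1 bits=0x1 at bit 0: 0x01
err (1b) val=1 bits=0x1 at bit 1: 0x03
lvl (1b) val=1 bits=0x1 at bit 2: 0x07
cnt (1b) val=1 bits=0x1 at bit 3: 0x0f
seq (1b) val=1 bits=0x1 at bit 4: 0x1f
kind (3b) val=0 bits=0x0 at bit 5: 0x1f
word = 0x1f → little-endian bytes:
  [0]=0x1f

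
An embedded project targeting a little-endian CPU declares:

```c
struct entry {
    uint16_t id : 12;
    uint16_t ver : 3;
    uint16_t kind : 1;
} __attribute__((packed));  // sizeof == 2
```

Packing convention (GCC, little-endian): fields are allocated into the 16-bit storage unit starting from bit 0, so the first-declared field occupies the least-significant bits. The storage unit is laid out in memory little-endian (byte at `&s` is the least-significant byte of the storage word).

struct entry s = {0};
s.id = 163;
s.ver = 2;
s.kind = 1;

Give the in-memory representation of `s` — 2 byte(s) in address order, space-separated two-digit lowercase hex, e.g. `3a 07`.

id:12 = 163 → 0xa3 << 0 → word 0x00a3
ver:3 = 2 → 0x2 << 12 → word 0x20a3
kind:1 = 1 → 0x1 << 15 → word 0xa0a3
word = 0xa0a3 → little-endian bytes:
  [0]=0xa3  [1]=0xa0

a3 a0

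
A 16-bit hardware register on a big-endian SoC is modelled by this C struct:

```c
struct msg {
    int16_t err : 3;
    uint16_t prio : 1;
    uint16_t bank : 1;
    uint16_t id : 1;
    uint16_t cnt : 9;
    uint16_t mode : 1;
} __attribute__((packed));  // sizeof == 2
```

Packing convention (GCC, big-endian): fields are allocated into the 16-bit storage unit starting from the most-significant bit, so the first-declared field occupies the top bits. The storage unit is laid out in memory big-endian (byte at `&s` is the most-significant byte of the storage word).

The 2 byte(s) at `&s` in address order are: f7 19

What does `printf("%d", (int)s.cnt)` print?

396

[0]=0xf7 [1]=0x19 (big-endian) → word 0xf719
err [13+:3] = (word>>13) & 0x7 = 7
prio [12+:1] = (word>>12) & 0x1 = 1
bank [11+:1] = (word>>11) & 0x1 = 0
id [10+:1] = (word>>10) & 0x1 = 1
cnt [1+:9] = (word>>1) & 0x1ff = 396  ←
mode [0+:1] = (word>>0) & 0x1 = 1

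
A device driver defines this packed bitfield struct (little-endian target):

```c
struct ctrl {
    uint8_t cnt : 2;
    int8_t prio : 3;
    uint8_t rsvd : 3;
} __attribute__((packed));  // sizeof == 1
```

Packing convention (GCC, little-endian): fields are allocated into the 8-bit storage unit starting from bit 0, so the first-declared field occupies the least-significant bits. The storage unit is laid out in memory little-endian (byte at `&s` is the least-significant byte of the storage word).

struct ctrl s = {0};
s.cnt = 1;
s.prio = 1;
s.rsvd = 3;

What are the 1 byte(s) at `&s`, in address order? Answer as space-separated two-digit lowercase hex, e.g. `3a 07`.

65

cnt:2 = 1 → 0x1 << 0 → word 0x01
prio:3 = 1 → 0x1 << 2 → word 0x05
rsvd:3 = 3 → 0x3 << 5 → word 0x65
word = 0x65 → little-endian bytes:
  [0]=0x65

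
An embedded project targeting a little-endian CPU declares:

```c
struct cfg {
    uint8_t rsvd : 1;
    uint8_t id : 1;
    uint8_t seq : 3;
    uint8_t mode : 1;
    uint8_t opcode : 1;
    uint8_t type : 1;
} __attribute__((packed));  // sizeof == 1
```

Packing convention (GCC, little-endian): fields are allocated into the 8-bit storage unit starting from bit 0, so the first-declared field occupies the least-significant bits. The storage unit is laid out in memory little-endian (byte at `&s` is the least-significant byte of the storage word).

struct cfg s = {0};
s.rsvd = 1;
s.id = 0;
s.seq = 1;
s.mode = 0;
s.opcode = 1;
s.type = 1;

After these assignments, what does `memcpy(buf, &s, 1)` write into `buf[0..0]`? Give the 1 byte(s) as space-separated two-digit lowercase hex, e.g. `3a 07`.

rsvd:1 = 1 → 0x1 << 0 → word 0x01
id:1 = 0 → 0x0 << 1 → word 0x01
seq:3 = 1 → 0x1 << 2 → word 0x05
mode:1 = 0 → 0x0 << 5 → word 0x05
opcode:1 = 1 → 0x1 << 6 → word 0x45
type:1 = 1 → 0x1 << 7 → word 0xc5
word = 0xc5 → little-endian bytes:
  [0]=0xc5

c5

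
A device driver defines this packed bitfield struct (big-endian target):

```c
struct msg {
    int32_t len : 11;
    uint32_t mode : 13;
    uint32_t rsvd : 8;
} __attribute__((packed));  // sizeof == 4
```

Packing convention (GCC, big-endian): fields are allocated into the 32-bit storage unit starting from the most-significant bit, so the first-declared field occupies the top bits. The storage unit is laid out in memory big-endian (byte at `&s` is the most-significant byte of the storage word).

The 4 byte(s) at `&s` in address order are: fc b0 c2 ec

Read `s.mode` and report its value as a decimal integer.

[0]=0xfc [1]=0xb0 [2]=0xc2 [3]=0xec (big-endian) → word 0xfcb0c2ec
len:11 @ bit 21 → (0xfcb0c2ec>>21)&0x7ff = 0x7e5
mode:13 @ bit 8 → (0xfcb0c2ec>>8)&0x1fff = 0x10c2  ←
rsvd:8 @ bit 0 → (0xfcb0c2ec>>0)&0xff = 0xec

4290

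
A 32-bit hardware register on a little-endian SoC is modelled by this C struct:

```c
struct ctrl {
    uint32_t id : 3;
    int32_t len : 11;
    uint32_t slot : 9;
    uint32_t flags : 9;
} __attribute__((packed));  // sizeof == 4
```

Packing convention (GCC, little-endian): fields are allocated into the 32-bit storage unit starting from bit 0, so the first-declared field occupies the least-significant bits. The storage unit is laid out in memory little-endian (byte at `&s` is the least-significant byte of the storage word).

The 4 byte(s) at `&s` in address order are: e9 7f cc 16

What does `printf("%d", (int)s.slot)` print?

305

[0]=0xe9 [1]=0x7f [2]=0xcc [3]=0x16 (little-endian) → word 0x16cc7fe9
id [0+:3] = (word>>0) & 0x7 = 1
len [3+:11] = (word>>3) & 0x7ff = 2045
slot [14+:9] = (word>>14) & 0x1ff = 305  ←
flags [23+:9] = (word>>23) & 0x1ff = 45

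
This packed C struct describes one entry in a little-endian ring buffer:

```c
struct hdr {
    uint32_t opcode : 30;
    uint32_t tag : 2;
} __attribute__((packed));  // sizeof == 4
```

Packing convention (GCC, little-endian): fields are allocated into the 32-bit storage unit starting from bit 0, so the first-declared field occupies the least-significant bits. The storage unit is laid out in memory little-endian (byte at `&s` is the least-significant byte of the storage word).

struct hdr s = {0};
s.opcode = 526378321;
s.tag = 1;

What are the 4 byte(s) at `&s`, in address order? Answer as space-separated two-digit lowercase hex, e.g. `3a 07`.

opcode:30 = 526378321 → 0x1f5fe551 << 0 → word 0x1f5fe551
tag:2 = 1 → 0x1 << 30 → word 0x5f5fe551
word = 0x5f5fe551 → little-endian bytes:
  [0]=0x51  [1]=0xe5  [2]=0x5f  [3]=0x5f

51 e5 5f 5f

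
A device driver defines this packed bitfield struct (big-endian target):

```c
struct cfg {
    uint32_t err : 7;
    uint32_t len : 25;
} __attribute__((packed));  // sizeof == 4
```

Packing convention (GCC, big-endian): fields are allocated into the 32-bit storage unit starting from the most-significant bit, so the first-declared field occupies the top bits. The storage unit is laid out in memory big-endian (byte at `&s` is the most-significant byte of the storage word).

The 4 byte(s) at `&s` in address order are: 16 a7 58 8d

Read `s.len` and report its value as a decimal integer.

[0]=0x16 [1]=0xa7 [2]=0x58 [3]=0x8d (big-endian) → word 0x16a7588d
err [25+:7] = (word>>25) & 0x7f = 11
len [0+:25] = (word>>0) & 0x1ffffff = 10967181  ←

10967181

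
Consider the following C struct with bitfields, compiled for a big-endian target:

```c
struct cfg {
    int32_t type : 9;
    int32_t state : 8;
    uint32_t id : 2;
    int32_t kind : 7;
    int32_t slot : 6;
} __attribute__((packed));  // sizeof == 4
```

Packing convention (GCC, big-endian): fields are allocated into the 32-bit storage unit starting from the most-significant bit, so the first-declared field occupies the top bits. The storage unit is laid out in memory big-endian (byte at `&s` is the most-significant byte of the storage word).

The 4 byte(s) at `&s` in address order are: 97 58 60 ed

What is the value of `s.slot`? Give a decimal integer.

-19

[0]=0x97 [1]=0x58 [2]=0x60 [3]=0xed (big-endian) → word 0x975860ed
type [23+:9] = (word>>23) & 0x1ff = 302
state [15+:8] = (word>>15) & 0xff = 176
id [13+:2] = (word>>13) & 0x3 = 3
kind [6+:7] = (word>>6) & 0x7f = 3
slot [0+:6] = (word>>0) & 0x3f = 45  ←
slot signed 6b, MSB=1: 45 - 64 = -19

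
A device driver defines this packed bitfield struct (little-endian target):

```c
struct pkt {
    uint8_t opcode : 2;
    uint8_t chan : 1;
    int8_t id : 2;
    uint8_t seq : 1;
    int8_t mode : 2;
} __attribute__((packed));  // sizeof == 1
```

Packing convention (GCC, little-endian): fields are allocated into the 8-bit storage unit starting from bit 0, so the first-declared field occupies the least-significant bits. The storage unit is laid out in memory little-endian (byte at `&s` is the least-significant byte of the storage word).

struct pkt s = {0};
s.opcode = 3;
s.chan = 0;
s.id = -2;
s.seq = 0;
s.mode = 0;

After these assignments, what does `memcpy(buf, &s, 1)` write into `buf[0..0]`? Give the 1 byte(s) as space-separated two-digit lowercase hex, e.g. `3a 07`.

13

opcode:2 = 3 → 0x3 << 0 → word 0x03
chan:1 = 0 → 0x0 << 2 → word 0x03
id:2 = -2 → 0x2 << 3 → word 0x13
seq:1 = 0 → 0x0 << 5 → word 0x13
mode:2 = 0 → 0x0 << 6 → word 0x13
word = 0x13 → little-endian bytes:
  [0]=0x13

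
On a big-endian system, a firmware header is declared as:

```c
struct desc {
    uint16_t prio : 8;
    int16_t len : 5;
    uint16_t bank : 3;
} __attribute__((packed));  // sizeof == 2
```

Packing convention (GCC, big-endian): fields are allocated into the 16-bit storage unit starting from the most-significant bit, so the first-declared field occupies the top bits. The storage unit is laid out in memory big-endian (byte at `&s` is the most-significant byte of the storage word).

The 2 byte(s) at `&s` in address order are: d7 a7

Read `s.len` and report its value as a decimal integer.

-12

[0]=0xd7 [1]=0xa7 (big-endian) → word 0xd7a7
prio:8 @ bit 8 → (0xd7a7>>8)&0xff = 0xd7
len:5 @ bit 3 → (0xd7a7>>3)&0x1f = 0x14  ←
bank:3 @ bit 0 → (0xd7a7>>0)&0x7 = 0x7
len signed 5b, MSB=1: 20 - 32 = -12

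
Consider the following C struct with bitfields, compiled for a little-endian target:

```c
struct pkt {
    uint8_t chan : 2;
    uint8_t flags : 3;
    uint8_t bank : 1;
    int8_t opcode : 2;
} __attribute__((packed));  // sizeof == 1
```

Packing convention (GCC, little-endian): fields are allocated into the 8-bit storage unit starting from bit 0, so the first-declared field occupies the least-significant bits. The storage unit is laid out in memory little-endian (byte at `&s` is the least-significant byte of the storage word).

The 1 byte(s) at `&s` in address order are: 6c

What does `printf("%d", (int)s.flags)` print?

3

[0]=0x6c (little-endian) → word 0x6c
chan [0+:2] = (word>>0) & 0x3 = 0
flags [2+:3] = (word>>2) & 0x7 = 3  ←
bank [5+:1] = (word>>5) & 0x1 = 1
opcode [6+:2] = (word>>6) & 0x3 = 1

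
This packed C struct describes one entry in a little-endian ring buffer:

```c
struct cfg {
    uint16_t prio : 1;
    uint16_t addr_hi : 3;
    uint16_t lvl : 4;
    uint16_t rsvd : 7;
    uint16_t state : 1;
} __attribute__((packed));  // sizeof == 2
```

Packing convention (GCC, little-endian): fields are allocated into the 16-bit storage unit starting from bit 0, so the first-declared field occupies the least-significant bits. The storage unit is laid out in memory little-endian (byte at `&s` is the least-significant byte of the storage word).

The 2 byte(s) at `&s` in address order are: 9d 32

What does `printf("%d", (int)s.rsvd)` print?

[0]=0x9d [1]=0x32 (little-endian) → word 0x329d
prio [0+:1] = (word>>0) & 0x1 = 1
addr_hi [1+:3] = (word>>1) & 0x7 = 6
lvl [4+:4] = (word>>4) & 0xf = 9
rsvd [8+:7] = (word>>8) & 0x7f = 50  ←
state [15+:1] = (word>>15) & 0x1 = 0

50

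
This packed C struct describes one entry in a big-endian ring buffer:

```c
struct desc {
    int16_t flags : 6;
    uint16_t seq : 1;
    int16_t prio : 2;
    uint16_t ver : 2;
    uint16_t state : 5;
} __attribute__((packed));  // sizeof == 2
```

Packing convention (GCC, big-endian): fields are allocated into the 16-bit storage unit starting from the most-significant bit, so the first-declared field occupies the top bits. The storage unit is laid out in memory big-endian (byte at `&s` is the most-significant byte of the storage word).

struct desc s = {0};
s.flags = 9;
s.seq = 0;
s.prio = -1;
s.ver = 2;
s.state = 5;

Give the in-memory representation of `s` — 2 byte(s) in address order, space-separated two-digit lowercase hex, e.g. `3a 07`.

flags (6b) val=9 bits=0x9 at bit 10: 0x2400
seq (1b) val=0 bits=0x0 at bit 9: 0x2400
prio (2b) val=-1 bits=0x3 at bit 7: 0x2580
ver (2b) val=2 bits=0x2 at bit 5: 0x25c0
state (5b) val=5 bits=0x5 at bit 0: 0x25c5
word = 0x25c5 → big-endian bytes:
  [0]=0x25  [1]=0xc5

25 c5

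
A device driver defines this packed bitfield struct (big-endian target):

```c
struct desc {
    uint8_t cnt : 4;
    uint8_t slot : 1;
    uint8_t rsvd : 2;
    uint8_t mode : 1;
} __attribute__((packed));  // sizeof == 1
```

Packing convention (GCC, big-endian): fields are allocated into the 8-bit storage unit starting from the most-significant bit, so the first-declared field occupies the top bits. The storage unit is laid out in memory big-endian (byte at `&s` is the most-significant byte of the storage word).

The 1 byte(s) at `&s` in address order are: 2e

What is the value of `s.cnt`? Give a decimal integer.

2

[0]=0x2e (big-endian) → word 0x2e
cnt [4+:4] = (word>>4) & 0xf = 2  ←
slot [3+:1] = (word>>3) & 0x1 = 1
rsvd [1+:2] = (word>>1) & 0x3 = 3
mode [0+:1] = (word>>0) & 0x1 = 0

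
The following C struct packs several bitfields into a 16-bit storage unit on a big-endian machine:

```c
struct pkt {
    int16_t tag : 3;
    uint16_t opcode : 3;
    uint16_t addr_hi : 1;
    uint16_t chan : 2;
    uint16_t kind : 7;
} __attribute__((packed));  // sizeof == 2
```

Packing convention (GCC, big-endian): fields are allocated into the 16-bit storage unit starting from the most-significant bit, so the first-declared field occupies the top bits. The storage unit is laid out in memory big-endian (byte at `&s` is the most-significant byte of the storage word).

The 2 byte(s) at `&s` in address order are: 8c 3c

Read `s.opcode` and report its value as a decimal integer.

3

[0]=0x8c [1]=0x3c (big-endian) → word 0x8c3c
tag:3 @ bit 13 → (0x8c3c>>13)&0x7 = 0x4
opcode:3 @ bit 10 → (0x8c3c>>10)&0x7 = 0x3  ←
addr_hi:1 @ bit 9 → (0x8c3c>>9)&0x1 = 0x0
chan:2 @ bit 7 → (0x8c3c>>7)&0x3 = 0x0
kind:7 @ bit 0 → (0x8c3c>>0)&0x7f = 0x3c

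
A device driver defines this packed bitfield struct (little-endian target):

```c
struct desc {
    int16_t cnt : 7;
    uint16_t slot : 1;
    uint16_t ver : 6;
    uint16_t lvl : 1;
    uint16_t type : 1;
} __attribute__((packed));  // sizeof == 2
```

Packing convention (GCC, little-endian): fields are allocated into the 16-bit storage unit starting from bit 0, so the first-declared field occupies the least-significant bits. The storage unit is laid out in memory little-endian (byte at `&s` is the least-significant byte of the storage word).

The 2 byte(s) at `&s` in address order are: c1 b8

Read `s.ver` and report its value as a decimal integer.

56

[0]=0xc1 [1]=0xb8 (little-endian) → word 0xb8c1
cnt:7 @ bit 0 → (0xb8c1>>0)&0x7f = 0x41
slot:1 @ bit 7 → (0xb8c1>>7)&0x1 = 0x1
ver:6 @ bit 8 → (0xb8c1>>8)&0x3f = 0x38  ←
lvl:1 @ bit 14 → (0xb8c1>>14)&0x1 = 0x0
type:1 @ bit 15 → (0xb8c1>>15)&0x1 = 0x1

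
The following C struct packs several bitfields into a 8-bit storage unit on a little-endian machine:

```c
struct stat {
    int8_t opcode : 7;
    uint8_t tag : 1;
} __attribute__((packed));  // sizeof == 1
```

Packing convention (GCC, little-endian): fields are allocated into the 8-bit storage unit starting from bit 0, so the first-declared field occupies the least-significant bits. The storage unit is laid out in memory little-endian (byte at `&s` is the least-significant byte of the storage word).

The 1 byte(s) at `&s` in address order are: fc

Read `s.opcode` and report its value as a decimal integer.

-4

[0]=0xfc (little-endian) → word 0xfc
opcode [0+:7] = (word>>0) & 0x7f = 124  ←
tag [7+:1] = (word>>7) & 0x1 = 1
opcode signed 7b, MSB=1: 124 - 128 = -4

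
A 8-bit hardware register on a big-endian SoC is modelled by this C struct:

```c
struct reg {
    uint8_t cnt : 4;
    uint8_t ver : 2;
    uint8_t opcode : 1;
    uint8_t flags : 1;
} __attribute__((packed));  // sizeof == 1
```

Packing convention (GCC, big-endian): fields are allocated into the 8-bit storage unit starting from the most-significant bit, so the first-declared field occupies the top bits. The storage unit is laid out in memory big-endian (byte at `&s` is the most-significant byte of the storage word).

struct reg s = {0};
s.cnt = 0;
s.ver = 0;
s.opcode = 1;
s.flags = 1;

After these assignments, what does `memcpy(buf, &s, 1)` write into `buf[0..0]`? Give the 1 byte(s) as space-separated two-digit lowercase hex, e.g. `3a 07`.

03

cnt:4 = 0 → 0x0 << 4 → word 0x00
ver:2 = 0 → 0x0 << 2 → word 0x00
opcode:1 = 1 → 0x1 << 1 → word 0x02
flags:1 = 1 → 0x1 << 0 → word 0x03
word = 0x03 → big-endian bytes:
  [0]=0x03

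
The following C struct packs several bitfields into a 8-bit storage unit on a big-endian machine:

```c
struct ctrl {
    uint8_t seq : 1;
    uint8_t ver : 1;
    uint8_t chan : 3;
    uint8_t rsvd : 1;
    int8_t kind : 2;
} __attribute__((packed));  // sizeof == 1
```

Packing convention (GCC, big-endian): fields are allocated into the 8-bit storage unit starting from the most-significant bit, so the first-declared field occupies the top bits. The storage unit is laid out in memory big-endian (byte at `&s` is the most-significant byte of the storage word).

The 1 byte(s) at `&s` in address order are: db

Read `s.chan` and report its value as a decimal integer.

3

[0]=0xdb (big-endian) → word 0xdb
seq:1 @ bit 7 → (0xdb>>7)&0x1 = 0x1
ver:1 @ bit 6 → (0xdb>>6)&0x1 = 0x1
chan:3 @ bit 3 → (0xdb>>3)&0x7 = 0x3  ←
rsvd:1 @ bit 2 → (0xdb>>2)&0x1 = 0x0
kind:2 @ bit 0 → (0xdb>>0)&0x3 = 0x3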